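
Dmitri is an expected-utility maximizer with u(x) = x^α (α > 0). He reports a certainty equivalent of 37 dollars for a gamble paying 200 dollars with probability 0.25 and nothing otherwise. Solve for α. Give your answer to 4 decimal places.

α ≈ 0.8216

Since u(0) = 0, the lottery's EU is 0.25·200^α.
Equating: 37^α = 0.25·200^α, i.e. 0.1850^α = 0.25.
α = ln(0.25) / ln(37/200) = -1.3862944/-1.6873995 ≈ 0.8216.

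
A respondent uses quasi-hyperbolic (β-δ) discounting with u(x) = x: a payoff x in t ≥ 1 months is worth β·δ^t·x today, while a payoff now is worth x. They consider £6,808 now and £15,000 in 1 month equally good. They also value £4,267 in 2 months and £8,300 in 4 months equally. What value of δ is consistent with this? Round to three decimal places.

Both payoffs in the second observation are in the future, so β drops out: δ^2·4267 = δ^4·8300 ⇒ δ^2 = 4267/8300 = 0.51410, so δ = 0.71701.

δ ≈ 0.717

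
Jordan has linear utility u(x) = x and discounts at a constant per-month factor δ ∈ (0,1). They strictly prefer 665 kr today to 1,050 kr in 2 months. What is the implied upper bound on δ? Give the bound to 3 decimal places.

Under u(x) = x this choice says 665 > δ^2·1050.
Dividing by 1050: δ^2 < 0.63333. Both sides are positive, so the square root keeps the direction.
δ < (665/1050)^(1/2) ≈ 0.796.

δ < 0.796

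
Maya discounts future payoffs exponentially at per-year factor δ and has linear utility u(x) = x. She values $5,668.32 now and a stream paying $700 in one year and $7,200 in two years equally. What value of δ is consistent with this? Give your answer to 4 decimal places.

δ ≈ 0.8400

Present value of the stream is 700·δ + 7200·δ². Indifference gives 700δ + 7200δ² = 5668.32.
So 7200δ² + 700δ − 5668.32 = 0.
By the quadratic formula (taking the positive root), δ = (−700 + √163737616.00) / 14400 ≈ 0.8400.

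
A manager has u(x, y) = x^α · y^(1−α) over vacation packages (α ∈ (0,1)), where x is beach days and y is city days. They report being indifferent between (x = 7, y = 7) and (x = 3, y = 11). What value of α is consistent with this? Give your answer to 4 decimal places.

α ≈ 0.3479

The Cobb–Douglas utilities coincide, so 7^α·7^(1−α) = 3^α·11^(1−α).
Rearrange to (7/3)^α = (11/7)^(1−α) and take logs: α·0.8472979 = (1−α)·0.4519851.
With A = 0.8472979 and B = 0.4519851: α·A = (1−α)·B, so α = B/(A+B) = 0.4519851/1.2992830 ≈ 0.3479.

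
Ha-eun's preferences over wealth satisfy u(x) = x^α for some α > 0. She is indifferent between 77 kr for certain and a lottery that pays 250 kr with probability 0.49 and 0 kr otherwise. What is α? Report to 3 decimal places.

EU(lottery) = 0.49·250^α + 0.51·0 = 0.49·250^α.
Equating: 77^α = 0.49·250^α, i.e. 0.3080^α = 0.49.
Take logs: α = ln 0.49 / ln(77/250) ≈ 0.60574.

α ≈ 0.606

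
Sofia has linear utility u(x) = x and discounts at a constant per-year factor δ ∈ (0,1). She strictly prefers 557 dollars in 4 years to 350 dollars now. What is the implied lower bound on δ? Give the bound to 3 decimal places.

δ > 0.890

The preference means 350 < δ^4·557.
Dividing by 557: δ^4 > 0.62837. Both sides are positive, so the 4th root keeps the direction.
δ > 0.62837^(1/4) = 0.890.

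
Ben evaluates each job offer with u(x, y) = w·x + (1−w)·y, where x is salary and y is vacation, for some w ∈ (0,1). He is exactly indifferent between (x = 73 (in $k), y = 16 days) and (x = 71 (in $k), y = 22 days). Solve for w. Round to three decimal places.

w = 0.750

Equating utilities: w·73 + (1−w)·16 = w·71 + (1−w)·22.
Rearranging, 2·w − 6·(1−w) = 0.
So w/(1−w) = 6/2 = 3.0000, giving w = 6/(2+6) = 0.750.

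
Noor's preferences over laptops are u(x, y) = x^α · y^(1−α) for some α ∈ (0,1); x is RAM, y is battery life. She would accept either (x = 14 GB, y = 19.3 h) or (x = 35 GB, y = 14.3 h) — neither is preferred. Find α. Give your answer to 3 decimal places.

Indifference: 14^α · 19.3^(1−α) = 35^α · 14.3^(1−α).
(14/35)^α = (14.3/19.3)^(1−α); take logs: α·ln(14/35) = (1−α)·ln(14.3/19.3), i.e. α·-0.916291 = (1−α)·-0.299846.
So α/(1−α) = (-0.299846)/(-0.916291) = 0.327239, and α = 0.327239/1.327239 ≈ 0.247.

α ≈ 0.247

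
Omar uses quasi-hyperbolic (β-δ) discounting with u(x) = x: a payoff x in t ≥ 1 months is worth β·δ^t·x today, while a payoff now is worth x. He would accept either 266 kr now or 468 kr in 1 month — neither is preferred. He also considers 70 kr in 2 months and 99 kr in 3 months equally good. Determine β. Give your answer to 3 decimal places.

β ≈ 0.804

From the later pair, β·δ^2·70 = β·δ^3·99; dividing through, δ = 70/99 = 0.70707.
Now use the now-vs-future pair: 266 = β·δ·468 gives β = 266/(0.70707·468) ≈ 0.804.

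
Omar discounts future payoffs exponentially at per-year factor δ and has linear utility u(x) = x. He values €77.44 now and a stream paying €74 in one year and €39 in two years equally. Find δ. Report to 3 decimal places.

Equating present values: 77.44 = 74δ + 39δ².
Rearranged: 39δ² + 74δ − 77.44 = 0.
By the quadratic formula (taking the positive root), δ = (−74 + √17556.64) / 78 ≈ 0.750.

δ ≈ 0.750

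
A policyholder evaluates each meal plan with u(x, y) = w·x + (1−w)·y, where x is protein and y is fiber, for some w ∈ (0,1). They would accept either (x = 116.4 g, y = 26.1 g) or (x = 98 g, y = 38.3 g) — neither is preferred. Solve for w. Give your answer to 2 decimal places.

w = 0.40

Equating utilities: w·116.4 + (1−w)·26.1 = w·98 + (1−w)·38.3.
Collecting terms: w·18.4 = (1−w)·12.2.
The marginal rate of substitution is 12.2/18.4, so w = 12.2/(18.4+12.2) = 0.40.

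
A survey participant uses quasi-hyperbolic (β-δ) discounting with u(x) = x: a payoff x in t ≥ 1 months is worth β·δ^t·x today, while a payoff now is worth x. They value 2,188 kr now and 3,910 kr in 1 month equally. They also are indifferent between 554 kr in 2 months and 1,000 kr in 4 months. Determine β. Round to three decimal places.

β ≈ 0.752

The second indifference involves only future payoffs, so β cancels: β·δ^2·554 = β·δ^4·1000, giving δ^2 = 554/1000 = 0.55400, so δ = 0.74431.
The first indifference: 2188 = β·δ·3910, so β = 2188/(δ·3910) = 2188/(0.74431·3910) ≈ 0.752.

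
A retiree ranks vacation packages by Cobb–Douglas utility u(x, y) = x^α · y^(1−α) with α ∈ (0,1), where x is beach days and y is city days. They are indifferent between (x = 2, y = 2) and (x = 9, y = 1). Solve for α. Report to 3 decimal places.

Indifference: 2^α · 2^(1−α) = 9^α · 1^(1−α).
Rearrange to (2/9)^α = (1/2)^(1−α) and take logs: α·-1.504077 = (1−α)·-0.693147.
Thus α·(-2.197224) = -0.693147, so α = -0.693147/-2.197224 ≈ 0.315.

α ≈ 0.315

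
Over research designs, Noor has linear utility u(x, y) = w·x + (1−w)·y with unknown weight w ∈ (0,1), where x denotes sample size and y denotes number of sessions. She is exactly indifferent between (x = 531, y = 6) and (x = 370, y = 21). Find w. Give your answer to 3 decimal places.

u(531,6) = u(370,21) means w·531 + (1−w)·6 = w·370 + (1−w)·21.
w·(531−370) = (1−w)·(21−6), i.e. w·161 = (1−w)·15.
Hence w = 15/(161+15) = 15/176 = 0.085.

w = 0.085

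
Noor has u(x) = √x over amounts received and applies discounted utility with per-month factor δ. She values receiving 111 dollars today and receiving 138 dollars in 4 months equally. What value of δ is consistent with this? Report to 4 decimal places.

δ ≈ 0.9732

Indifference means u(111) = δ^4 · u(138), so δ^4 = u(111)/u(138).
Since u(x) = √x, δ^4 = √(111/138) = 0.89685.
Taking the 4th root: δ = 0.89685^(1/4) ≈ 0.9732.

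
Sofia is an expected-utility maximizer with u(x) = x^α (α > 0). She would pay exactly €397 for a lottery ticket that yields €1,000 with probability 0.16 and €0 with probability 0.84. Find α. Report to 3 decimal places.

α ≈ 1.984

Since u(0) = 0, the lottery's EU is 0.16·1000^α.
Setting u(397) equal to that: 397^α = 0.16·1000^α ⇒ (397/1000)^α = 0.16.
Take logs: α = ln 0.16 / ln(397/1000) ≈ 1.98370.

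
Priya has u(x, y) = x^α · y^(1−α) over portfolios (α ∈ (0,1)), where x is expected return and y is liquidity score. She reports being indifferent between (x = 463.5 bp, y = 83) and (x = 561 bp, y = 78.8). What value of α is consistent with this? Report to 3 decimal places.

The Cobb–Douglas utilities coincide, so 463.5^α·83^(1−α) = 561^α·78.8^(1−α).
(463.5/561)^α = (78.8/83)^(1−α); take logs: α·ln(463.5/561) = (1−α)·ln(78.8/83), i.e. α·-0.190915 = (1−α)·-0.051928.
With A = -0.190915 and B = -0.051928: α·A = (1−α)·B, so α = B/(A+B) = -0.051928/-0.242843 ≈ 0.214.

α ≈ 0.214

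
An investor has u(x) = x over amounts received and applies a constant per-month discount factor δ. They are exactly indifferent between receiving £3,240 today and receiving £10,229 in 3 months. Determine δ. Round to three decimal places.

Indifference means u(3240) = δ^3 · u(10229), so δ^3 = u(3240)/u(10229).
With u(x) = x: δ^3 = 3240/10229 = 0.31675.
So δ = 0.31675^(1/3) ≈ 0.682.

δ ≈ 0.682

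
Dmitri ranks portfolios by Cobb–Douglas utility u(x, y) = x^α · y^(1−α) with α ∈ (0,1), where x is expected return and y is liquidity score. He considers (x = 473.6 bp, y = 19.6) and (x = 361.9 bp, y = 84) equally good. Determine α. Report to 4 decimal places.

α ≈ 0.8440

Set the two utilities equal: 473.6^α·19.6^(1−α) = 361.9^α·84^(1−α).
Taking logs: α·ln 473.6 + (1−α)·ln 19.6 = α·ln 361.9 + (1−α)·ln 84, i.e. α·0.2689952 = (1−α)·1.4552872.
With A = 0.2689952 and B = 1.4552872: α·A = (1−α)·B, so α = B/(A+B) = 1.4552872/1.7242824 ≈ 0.8440.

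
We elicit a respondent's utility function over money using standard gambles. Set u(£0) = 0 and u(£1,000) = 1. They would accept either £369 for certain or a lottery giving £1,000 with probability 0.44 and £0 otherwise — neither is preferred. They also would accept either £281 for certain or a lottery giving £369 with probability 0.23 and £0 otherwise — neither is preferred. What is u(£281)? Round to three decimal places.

First, u(£369) = 0.44·u(£1,000) + 0.56·u(£0) = 0.44.
Chaining: u(£281) = 0.23·0.44 + 0.77·0.00 = 0.1012.

0.101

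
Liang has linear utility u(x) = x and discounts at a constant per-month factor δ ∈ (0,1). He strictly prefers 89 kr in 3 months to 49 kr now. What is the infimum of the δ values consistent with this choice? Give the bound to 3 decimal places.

Under u(x) = x this choice says 49 < δ^3·89.
Dividing by 89: δ^3 > 0.55056. Both sides are positive, so the cube root keeps the direction.
δ > (49/89)^(1/3) ≈ 0.820.

δ > 0.820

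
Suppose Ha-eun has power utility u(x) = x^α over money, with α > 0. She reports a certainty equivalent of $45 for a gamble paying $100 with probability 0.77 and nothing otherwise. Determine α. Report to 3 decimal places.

The lottery's expected utility is 0.77·u(100) + 0.23·u(0) = 0.77·100^α (since u(0) = 0 for α > 0).
Indifference: 45^α = 0.77·100^α, so (45/100)^α = 0.77.
Take logs: α = ln 0.77 / ln(45/100) ≈ 0.32732.

α ≈ 0.327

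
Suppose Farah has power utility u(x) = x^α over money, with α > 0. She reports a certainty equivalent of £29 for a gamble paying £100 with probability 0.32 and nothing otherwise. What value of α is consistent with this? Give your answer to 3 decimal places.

α ≈ 0.920

The lottery's expected utility is 0.32·u(100) + 0.68·u(0) = 0.32·100^α (since u(0) = 0 for α > 0).
Indifference: 29^α = 0.32·100^α, so (29/100)^α = 0.32.
α = ln(0.32) / ln(29/100) = -1.139434/-1.237874 ≈ 0.920.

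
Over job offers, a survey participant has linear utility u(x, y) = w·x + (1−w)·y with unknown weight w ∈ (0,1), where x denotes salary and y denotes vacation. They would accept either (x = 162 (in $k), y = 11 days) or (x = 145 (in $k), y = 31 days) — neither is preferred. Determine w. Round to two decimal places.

w = 0.54

u(162,11) = u(145,31) means w·162 + (1−w)·11 = w·145 + (1−w)·31.
w·(162−145) = (1−w)·(31−11), i.e. w·17 = (1−w)·20.
The marginal rate of substitution is 20/17, so w = 20/(17+20) = 0.54.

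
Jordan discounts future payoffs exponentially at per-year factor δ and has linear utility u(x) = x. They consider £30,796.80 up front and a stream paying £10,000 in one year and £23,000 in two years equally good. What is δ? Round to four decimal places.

Equating present values: 30796.80 = 10000δ + 23000δ².
So 23000δ² + 10000δ − 30796.80 = 0.
By the quadratic formula (taking the positive root), δ = (−10000 + √2933305600.00) / 46000 ≈ 0.9600.

δ ≈ 0.9600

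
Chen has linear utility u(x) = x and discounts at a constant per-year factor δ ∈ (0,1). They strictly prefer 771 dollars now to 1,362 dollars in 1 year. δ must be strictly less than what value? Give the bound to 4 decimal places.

Comparing present values: 771 > δ·1362.
Dividing through by 1362 gives δ < 0.56608.

δ < 0.5661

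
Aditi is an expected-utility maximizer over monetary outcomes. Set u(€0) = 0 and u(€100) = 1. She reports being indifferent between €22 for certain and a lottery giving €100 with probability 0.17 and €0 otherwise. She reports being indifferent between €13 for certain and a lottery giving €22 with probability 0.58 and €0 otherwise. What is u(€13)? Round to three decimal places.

First, u(€22) = 0.17·u(€100) + 0.83·u(€0) = 0.17.
The second indifference gives u(€13) = 0.58·u(€22) + 0.42·u(€0) = 0.58·0.17 + 0.42·0.00 = 0.0986.

0.099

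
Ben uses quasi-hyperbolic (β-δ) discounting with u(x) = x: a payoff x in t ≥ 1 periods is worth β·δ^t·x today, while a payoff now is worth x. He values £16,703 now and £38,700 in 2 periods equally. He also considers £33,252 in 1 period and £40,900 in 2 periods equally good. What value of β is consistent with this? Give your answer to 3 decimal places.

The second indifference involves only future payoffs, so β cancels: β·δ^1·33252 = β·δ^2·40900, giving δ = 33252/40900 = 0.81301.
Substituting δ into 16703 = β·δ^2·38700: β = 16703/(25579.962) ≈ 0.653.

β ≈ 0.653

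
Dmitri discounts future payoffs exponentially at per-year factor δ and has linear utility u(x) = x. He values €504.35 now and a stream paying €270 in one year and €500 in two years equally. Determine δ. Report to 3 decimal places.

Present value of the stream is 270·δ + 500·δ². Indifference gives 270δ + 500δ² = 504.35.
Rearranged: 500δ² + 270δ − 504.35 = 0.
The positive root is δ = [−270 + √(270² + 4·500·504.35)] / (2·500) = (−270 + 1040.000)/1000 ≈ 0.770.

δ ≈ 0.770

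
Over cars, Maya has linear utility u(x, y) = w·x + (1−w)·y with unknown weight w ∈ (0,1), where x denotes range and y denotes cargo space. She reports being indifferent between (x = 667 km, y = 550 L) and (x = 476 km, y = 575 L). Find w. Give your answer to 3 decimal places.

Indifference: w·667 + (1−w)·550 = w·476 + (1−w)·575.
Collecting terms: w·191 = (1−w)·25.
The marginal rate of substitution is 25/191, so w = 25/(191+25) = 0.116.

w = 0.116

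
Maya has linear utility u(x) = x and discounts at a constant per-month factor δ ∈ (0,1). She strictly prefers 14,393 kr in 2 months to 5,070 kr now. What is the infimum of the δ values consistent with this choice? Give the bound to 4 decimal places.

Comparing present values: 5070 < δ^2·14393.
So δ^2 > 5070/14393 = 0.35225; taking the square root of both positive sides preserves the inequality.
δ > (5070/14393)^(1/2) ≈ 0.5935.

δ > 0.5935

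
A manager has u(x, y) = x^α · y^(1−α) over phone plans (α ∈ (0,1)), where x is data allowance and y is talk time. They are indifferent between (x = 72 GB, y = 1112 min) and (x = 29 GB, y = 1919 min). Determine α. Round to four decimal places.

The Cobb–Douglas utilities coincide, so 72^α·1112^(1−α) = 29^α·1919^(1−α).
Taking logs: α·ln 72 + (1−α)·ln 1112 = α·ln 29 + (1−α)·ln 1919, i.e. α·0.9093703 = (1−α)·0.5456440.
With A = 0.9093703 and B = 0.5456440: α·A = (1−α)·B, so α = B/(A+B) = 0.5456440/1.4550143 ≈ 0.3750.

α ≈ 0.3750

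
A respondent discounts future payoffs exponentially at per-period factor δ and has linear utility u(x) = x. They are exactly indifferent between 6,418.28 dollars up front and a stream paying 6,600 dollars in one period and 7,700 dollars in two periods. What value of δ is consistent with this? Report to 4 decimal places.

The stream is worth 6600δ + 7700δ² today, so 6600δ + 7700δ² = 6418.28.
That is, 7700δ² + 6600δ − 6418.28 = 0, a quadratic in δ.
δ = (−6600 + √(6600² + 4·7700·6418.28)) / (2·7700) = (−6600 + √241243024.00) / 15400 ≈ 0.5800.

δ ≈ 0.5800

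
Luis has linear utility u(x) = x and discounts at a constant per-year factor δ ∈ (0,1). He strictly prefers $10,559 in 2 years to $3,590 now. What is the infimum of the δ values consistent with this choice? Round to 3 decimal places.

δ > 0.583

Comparing present values: 3590 < δ^2·10559.
Dividing by 10559: δ^2 > 0.33999. Both sides are positive, so the square root keeps the direction.
δ > (3590/10559)^(1/2) ≈ 0.583.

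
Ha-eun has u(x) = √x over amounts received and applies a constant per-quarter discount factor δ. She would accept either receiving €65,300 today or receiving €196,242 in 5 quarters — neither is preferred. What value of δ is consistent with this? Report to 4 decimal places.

Indifference means u(65300) = δ^5 · u(196242), so δ^5 = u(65300)/u(196242).
Since u(x) = √x, δ^5 = √(65300/196242) = 0.57685.
So δ = 0.57685^(1/5) ≈ 0.8958.

δ ≈ 0.8958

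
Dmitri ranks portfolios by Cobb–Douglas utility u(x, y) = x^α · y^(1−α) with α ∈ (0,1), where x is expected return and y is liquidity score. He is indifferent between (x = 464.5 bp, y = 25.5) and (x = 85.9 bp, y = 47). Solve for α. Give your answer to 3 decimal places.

α ≈ 0.266

The Cobb–Douglas utilities coincide, so 464.5^α·25.5^(1−α) = 85.9^α·47^(1−α).
Taking logs: α·ln 464.5 + (1−α)·ln 25.5 = α·ln 85.9 + (1−α)·ln 47, i.e. α·1.687778 = (1−α)·0.611469.
With A = 1.687778 and B = 0.611469: α·A = (1−α)·B, so α = B/(A+B) = 0.611469/2.299247 ≈ 0.266.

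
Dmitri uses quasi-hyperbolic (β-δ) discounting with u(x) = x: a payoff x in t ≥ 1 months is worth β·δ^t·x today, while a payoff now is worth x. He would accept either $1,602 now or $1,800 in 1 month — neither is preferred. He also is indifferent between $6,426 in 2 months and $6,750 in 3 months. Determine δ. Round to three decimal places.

δ ≈ 0.952

The second indifference involves only future payoffs, so β cancels: β·δ^2·6426 = β·δ^3·6750, giving δ = 6426/6750 = 0.95200.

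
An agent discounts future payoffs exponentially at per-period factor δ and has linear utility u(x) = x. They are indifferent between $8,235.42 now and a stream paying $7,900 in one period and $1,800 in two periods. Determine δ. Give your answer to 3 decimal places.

Equating present values: 8235.42 = 7900δ + 1800δ².
That is, 1800δ² + 7900δ − 8235.42 = 0, a quadratic in δ.
The positive root is δ = [−7900 + √(7900² + 4·1800·8235.42)] / (2·1800) = (−7900 + 11032.000)/3600 ≈ 0.870.

δ ≈ 0.870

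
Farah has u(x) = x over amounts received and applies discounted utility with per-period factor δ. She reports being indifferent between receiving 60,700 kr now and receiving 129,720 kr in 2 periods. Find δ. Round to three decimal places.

δ ≈ 0.684

Indifference means u(60700) = δ^2 · u(129720), so δ^2 = u(60700)/u(129720).
With u(x) = x: δ^2 = 60700/129720 = 0.46793.
Hence δ = (0.46793)^(1/2) = 0.68405.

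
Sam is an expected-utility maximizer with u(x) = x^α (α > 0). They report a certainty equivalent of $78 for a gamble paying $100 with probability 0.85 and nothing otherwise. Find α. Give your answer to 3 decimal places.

Since u(0) = 0, the lottery's EU is 0.85·100^α.
Indifference: 78^α = 0.85·100^α, so (78/100)^α = 0.85.
α = ln(0.85) / ln(78/100) = -0.162519/-0.248461 ≈ 0.654.

α ≈ 0.654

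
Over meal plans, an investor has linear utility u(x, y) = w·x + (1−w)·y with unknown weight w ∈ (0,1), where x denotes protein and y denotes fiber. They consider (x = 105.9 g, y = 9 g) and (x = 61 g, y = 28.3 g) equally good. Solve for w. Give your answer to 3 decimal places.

Equating utilities: w·105.9 + (1−w)·9 = w·61 + (1−w)·28.3.
w·(105.9−61) = (1−w)·(28.3−9), i.e. w·44.9 = (1−w)·19.3.
Hence w = 19.3/(44.9+19.3) = 19.3/64.2 = 0.301.

w = 0.301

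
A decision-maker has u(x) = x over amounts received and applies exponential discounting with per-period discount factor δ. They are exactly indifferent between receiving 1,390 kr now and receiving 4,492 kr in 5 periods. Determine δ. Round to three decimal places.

Indifference means u(1390) = δ^5 · u(4492), so δ^5 = u(1390)/u(4492).
With u(x) = x: δ^5 = 1390/4492 = 0.30944.
So δ = 0.30944^(1/5) ≈ 0.791.

δ ≈ 0.791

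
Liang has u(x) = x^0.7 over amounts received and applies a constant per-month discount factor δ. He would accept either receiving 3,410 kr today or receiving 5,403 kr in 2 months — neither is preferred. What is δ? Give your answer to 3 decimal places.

δ ≈ 0.851

Indifference means u(3410) = δ^2 · u(5403), so δ^2 = u(3410)/u(5403).
Since u(x) = x^0.7, δ^2 = (3410/5403)^0.7 = 0.63113^0.7 = 0.72458.
So δ = 0.72458^(1/2) ≈ 0.851.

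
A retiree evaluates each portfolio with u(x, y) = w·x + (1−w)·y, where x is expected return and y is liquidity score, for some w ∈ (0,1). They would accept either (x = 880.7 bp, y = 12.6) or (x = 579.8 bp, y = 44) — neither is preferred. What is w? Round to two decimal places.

u(880.7,12.6) = u(579.8,44) means w·880.7 + (1−w)·12.6 = w·579.8 + (1−w)·44.
w·(880.7−579.8) = (1−w)·(44−12.6), i.e. w·300.9 = (1−w)·31.4.
Hence w = 31.4/(300.9+31.4) = 31.4/332.3 = 0.09.

w = 0.09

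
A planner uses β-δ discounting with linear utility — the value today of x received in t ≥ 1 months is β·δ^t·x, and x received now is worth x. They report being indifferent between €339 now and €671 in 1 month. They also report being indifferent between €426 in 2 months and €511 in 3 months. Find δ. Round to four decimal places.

δ ≈ 0.8337

The second indifference involves only future payoffs, so β cancels: β·δ^2·426 = β·δ^3·511, giving δ = 426/511 = 0.83366.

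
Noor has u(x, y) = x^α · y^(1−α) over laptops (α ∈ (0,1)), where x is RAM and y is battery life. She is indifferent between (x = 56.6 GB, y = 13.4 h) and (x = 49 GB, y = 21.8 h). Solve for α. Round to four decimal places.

α ≈ 0.7714

The Cobb–Douglas utilities coincide, so 56.6^α·13.4^(1−α) = 49^α·21.8^(1−α).
Taking logs: α·ln 56.6 + (1−α)·ln 13.4 = α·ln 49 + (1−α)·ln 21.8, i.e. α·0.1441887 = (1−α)·0.4866553.
Thus α·(0.6308440) = 0.4866553, so α = 0.4866553/0.6308440 ≈ 0.7714.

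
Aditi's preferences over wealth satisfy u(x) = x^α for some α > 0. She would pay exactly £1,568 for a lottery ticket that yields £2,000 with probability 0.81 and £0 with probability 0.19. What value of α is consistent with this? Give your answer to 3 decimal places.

α ≈ 0.866

EU(lottery) = 0.81·2000^α + 0.19·0 = 0.81·2000^α.
Setting u(1568) equal to that: 1568^α = 0.81·2000^α ⇒ (1568/2000)^α = 0.81.
α = ln(0.81) / ln(1568/2000) = -0.210721/-0.243346 ≈ 0.866.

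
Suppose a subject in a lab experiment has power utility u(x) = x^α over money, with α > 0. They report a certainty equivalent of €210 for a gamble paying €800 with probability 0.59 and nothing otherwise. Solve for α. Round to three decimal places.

α ≈ 0.394

EU(lottery) = 0.59·800^α + 0.41·0 = 0.59·800^α.
Equating: 210^α = 0.59·800^α, i.e. 0.2625^α = 0.59.
Take logs: α = ln 0.59 / ln(210/800) ≈ 0.39449.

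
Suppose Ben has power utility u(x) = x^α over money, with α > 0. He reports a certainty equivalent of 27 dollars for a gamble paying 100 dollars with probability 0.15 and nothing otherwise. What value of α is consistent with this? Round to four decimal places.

α ≈ 1.4489

The lottery's expected utility is 0.15·u(100) + 0.85·u(0) = 0.15·100^α (since u(0) = 0 for α > 0).
Setting u(27) equal to that: 27^α = 0.15·100^α ⇒ (27/100)^α = 0.15.
Take logs: α = ln 0.15 / ln(27/100) ≈ 1.448921.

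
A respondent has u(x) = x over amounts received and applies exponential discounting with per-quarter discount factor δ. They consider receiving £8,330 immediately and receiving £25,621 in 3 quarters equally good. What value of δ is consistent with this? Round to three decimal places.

δ ≈ 0.688

The payoff in 3 quarters is discounted by δ^3, so u(8330) = δ^3·u(25621) and δ^3 = u(8330)/u(25621).
With u(x) = x: δ^3 = 8330/25621 = 0.32512.
So δ = 0.32512^(1/3) ≈ 0.688.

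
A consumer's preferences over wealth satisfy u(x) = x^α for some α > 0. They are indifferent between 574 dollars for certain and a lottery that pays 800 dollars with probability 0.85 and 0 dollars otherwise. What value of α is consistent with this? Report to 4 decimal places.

α ≈ 0.4895

EU(lottery) = 0.85·800^α + 0.15·0 = 0.85·800^α.
Setting u(574) equal to that: 574^α = 0.85·800^α ⇒ (574/800)^α = 0.85.
α = ln(0.85) / ln(574/800) = -0.1625189/-0.3319823 ≈ 0.4895.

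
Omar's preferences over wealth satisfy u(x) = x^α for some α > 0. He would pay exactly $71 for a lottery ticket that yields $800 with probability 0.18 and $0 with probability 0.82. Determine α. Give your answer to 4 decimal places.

α ≈ 0.7080

EU(lottery) = 0.18·800^α + 0.82·0 = 0.18·800^α.
Setting u(71) equal to that: 71^α = 0.18·800^α ⇒ (71/800)^α = 0.18.
α = ln(0.18) / ln(71/800) = -1.7147984/-2.4219319 ≈ 0.7080.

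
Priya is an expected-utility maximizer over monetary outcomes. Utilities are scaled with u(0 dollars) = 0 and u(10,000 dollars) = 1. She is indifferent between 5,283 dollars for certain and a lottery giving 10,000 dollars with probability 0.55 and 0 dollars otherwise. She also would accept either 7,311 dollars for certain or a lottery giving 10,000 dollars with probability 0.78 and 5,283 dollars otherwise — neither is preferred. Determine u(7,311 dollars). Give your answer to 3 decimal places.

From the first indifference, u(5,283 dollars) = 0.55·u(10,000 dollars) + 0.45·u(0 dollars) = 0.55·1 + 0.45·0 = 0.55.
Then u(7,311 dollars) = 0.78·u(10,000 dollars) + 0.22·u(5,283 dollars) = 0.78·1.00 + 0.22·0.55 = 0.9010.

0.901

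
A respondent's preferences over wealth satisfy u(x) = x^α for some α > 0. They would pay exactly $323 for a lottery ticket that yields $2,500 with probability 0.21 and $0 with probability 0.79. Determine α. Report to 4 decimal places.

α ≈ 0.7626

Since u(0) = 0, the lottery's EU is 0.21·2500^α.
Equating: 323^α = 0.21·2500^α, i.e. 0.1292^α = 0.21.
Taking logs: α·ln(323/2500) = ln(0.21), so α = -1.5606477 / -2.0463937 ≈ 0.7626.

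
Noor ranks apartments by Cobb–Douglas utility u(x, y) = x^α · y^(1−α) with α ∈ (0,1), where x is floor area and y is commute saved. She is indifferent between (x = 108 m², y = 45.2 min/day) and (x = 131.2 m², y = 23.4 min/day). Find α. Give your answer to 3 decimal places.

α ≈ 0.772

Indifference: 108^α · 45.2^(1−α) = 131.2^α · 23.4^(1−α).
Taking logs: α·ln 108 + (1−α)·ln 45.2 = α·ln 131.2 + (1−α)·ln 23.4, i.e. α·-0.194592 = (1−α)·-0.658361.
So α/(1−α) = (-0.658361)/(-0.194592) = 3.383289, and α = 3.383289/4.383289 ≈ 0.772.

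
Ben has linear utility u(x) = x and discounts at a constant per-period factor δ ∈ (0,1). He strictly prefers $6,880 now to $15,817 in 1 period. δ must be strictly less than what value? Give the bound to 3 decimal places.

δ < 0.435

Under u(x) = x this choice says 6880 > δ·15817.
Dividing through by 15817 gives δ < 0.43498.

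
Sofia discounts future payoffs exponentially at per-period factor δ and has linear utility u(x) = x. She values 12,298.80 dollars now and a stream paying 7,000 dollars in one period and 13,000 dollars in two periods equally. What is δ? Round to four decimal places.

Equating present values: 12298.80 = 7000δ + 13000δ².
So 13000δ² + 7000δ − 12298.80 = 0.
The positive root is δ = [−7000 + √(7000² + 4·13000·12298.80)] / (2·13000) = (−7000 + 26240.000)/26000 ≈ 0.7400.

δ ≈ 0.7400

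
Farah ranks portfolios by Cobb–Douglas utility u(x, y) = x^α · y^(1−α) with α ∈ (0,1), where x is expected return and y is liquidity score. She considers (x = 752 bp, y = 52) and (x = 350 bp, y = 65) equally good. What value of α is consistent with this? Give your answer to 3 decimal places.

The Cobb–Douglas utilities coincide, so 752^α·52^(1−α) = 350^α·65^(1−α).
Taking logs: α·ln 752 + (1−α)·ln 52 = α·ln 350 + (1−α)·ln 65, i.e. α·0.764803 = (1−α)·0.223144.
So α/(1−α) = (0.223144)/(0.764803) = 0.291767, and α = 0.291767/1.291767 ≈ 0.226.

α ≈ 0.226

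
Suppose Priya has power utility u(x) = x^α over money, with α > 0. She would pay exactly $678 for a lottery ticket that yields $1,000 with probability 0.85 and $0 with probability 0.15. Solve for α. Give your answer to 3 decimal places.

α ≈ 0.418

Since u(0) = 0, the lottery's EU is 0.85·1000^α.
Indifference: 678^α = 0.85·1000^α, so (678/1000)^α = 0.85.
Taking logs: α·ln(678/1000) = ln(0.85), so α = -0.162519 / -0.388608 ≈ 0.418.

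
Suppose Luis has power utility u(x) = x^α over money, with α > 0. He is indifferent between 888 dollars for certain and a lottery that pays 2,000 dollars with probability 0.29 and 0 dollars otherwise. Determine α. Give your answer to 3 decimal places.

α ≈ 1.525

Since u(0) = 0, the lottery's EU is 0.29·2000^α.
Equating: 888^α = 0.29·2000^α, i.e. 0.4440^α = 0.29.
Taking logs: α·ln(888/2000) = ln(0.29), so α = -1.237874 / -0.811931 ≈ 1.525.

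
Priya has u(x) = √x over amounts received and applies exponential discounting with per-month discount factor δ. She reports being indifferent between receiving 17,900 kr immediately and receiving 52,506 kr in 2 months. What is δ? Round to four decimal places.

Indifference means u(17900) = δ^2 · u(52506), so δ^2 = u(17900)/u(52506).
Since u(x) = √x, δ^2 = √(17900/52506) = 0.58388.
So δ = 0.58388^(1/2) ≈ 0.7641.

δ ≈ 0.7641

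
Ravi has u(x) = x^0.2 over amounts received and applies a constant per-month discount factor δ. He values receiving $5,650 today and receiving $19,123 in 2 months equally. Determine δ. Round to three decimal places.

δ ≈ 0.885

Indifference means u(5650) = δ^2 · u(19123), so δ^2 = u(5650)/u(19123).
With u(x) = x^0.2: δ^2 = 5650^0.2/19123^0.2 = (5650/19123)^0.2 = 0.78361.
Taking the square root: δ = 0.78361^(1/2) ≈ 0.885.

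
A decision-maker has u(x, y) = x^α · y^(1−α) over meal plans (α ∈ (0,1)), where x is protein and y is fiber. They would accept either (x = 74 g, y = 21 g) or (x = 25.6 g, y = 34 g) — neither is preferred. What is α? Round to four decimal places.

α ≈ 0.3122

Set the two utilities equal: 74^α·21^(1−α) = 25.6^α·34^(1−α).
Rearrange to (74/25.6)^α = (34/21)^(1−α) and take logs: α·1.0614727 = (1−α)·0.4818381.
So α/(1−α) = (0.4818381)/(1.0614727) = 0.4539336, and α = 0.4539336/1.4539336 ≈ 0.3122.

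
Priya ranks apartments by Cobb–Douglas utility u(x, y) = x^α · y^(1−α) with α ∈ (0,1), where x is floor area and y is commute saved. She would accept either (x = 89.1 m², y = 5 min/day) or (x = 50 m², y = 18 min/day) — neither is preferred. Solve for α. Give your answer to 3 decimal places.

α ≈ 0.689

The Cobb–Douglas utilities coincide, so 89.1^α·5^(1−α) = 50^α·18^(1−α).
Rearrange to (89.1/50)^α = (18/5)^(1−α) and take logs: α·0.577736 = (1−α)·1.280934.
With A = 0.577736 and B = 1.280934: α·A = (1−α)·B, so α = B/(A+B) = 1.280934/1.858670 ≈ 0.689.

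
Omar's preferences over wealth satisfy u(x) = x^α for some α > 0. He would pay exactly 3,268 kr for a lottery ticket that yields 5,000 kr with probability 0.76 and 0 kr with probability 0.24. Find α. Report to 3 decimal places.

α ≈ 0.645

The lottery's expected utility is 0.76·u(5000) + 0.24·u(0) = 0.76·5000^α (since u(0) = 0 for α > 0).
Indifference: 3268^α = 0.76·5000^α, so (3268/5000)^α = 0.76.
α = ln(0.76) / ln(3268/5000) = -0.274437/-0.425260 ≈ 0.645.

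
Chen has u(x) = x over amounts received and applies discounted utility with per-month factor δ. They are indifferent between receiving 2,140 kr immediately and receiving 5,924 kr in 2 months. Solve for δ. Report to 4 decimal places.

Equating discounted utilities: u(2140) = δ^2·u(5924) ⇒ δ^2 = u(2140)/u(5924).
With u(x) = x: δ^2 = 2140/5924 = 0.36124.
So δ = 0.36124^(1/2) ≈ 0.6010.

δ ≈ 0.6010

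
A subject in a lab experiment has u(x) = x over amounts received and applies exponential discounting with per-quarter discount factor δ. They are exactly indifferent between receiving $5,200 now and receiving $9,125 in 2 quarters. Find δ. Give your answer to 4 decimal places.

Indifference means u(5200) = δ^2 · u(9125), so δ^2 = u(5200)/u(9125).
With u(x) = x: δ^2 = 5200/9125 = 0.56986.
So δ = 0.56986^(1/2) ≈ 0.7549.

δ ≈ 0.7549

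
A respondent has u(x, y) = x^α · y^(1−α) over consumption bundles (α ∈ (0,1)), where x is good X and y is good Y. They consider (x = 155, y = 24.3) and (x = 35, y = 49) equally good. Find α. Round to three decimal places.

α ≈ 0.320

Set the two utilities equal: 155^α·24.3^(1−α) = 35^α·49^(1−α).
Taking logs: α·ln 155 + (1−α)·ln 24.3 = α·ln 35 + (1−α)·ln 49, i.e. α·1.488077 = (1−α)·0.701344.
Thus α·(2.189421) = 0.701344, so α = 0.701344/2.189421 ≈ 0.320.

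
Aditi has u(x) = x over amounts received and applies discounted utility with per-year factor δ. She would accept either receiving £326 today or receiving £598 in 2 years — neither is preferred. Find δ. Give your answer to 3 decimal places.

δ ≈ 0.738

The payoff in 2 years is discounted by δ^2, so u(326) = δ^2·u(598) and δ^2 = u(326)/u(598).
With u(x) = x: δ^2 = 326/598 = 0.54515.
Hence δ = (0.54515)^(1/2) = 0.73834.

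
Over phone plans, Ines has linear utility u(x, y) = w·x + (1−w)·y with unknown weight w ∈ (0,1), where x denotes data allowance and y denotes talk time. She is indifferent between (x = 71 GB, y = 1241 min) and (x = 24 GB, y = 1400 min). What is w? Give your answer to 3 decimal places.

w = 0.772

Equating utilities: w·71 + (1−w)·1241 = w·24 + (1−w)·1400.
Collecting terms: w·47 = (1−w)·159.
Hence w = 159/(47+159) = 159/206 = 0.772.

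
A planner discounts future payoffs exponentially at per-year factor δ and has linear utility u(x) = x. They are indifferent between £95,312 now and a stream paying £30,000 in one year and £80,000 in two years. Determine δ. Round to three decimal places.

δ ≈ 0.920

Equating present values: 95312 = 30000δ + 80000δ².
That is, 80000δ² + 30000δ − 95312 = 0, a quadratic in δ.
By the quadratic formula (taking the positive root), δ = (−30000 + √31399840000.00) / 160000 ≈ 0.920.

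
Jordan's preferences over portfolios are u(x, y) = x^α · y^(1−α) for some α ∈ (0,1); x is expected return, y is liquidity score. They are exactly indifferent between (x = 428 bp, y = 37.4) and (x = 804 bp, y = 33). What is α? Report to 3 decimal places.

α ≈ 0.166

Set the two utilities equal: 428^α·37.4^(1−α) = 804^α·33^(1−α).
Rearrange to (428/804)^α = (33/37.4)^(1−α) and take logs: α·-0.630476 = (1−α)·-0.125163.
So α/(1−α) = (-0.125163)/(-0.630476) = 0.198521, and α = 0.198521/1.198521 ≈ 0.166.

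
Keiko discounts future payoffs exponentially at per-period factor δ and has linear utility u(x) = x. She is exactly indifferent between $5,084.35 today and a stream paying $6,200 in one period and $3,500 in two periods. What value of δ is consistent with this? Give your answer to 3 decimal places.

Equating present values: 5084.35 = 6200δ + 3500δ².
Rearranged: 3500δ² + 6200δ − 5084.35 = 0.
The positive root is δ = [−6200 + √(6200² + 4·3500·5084.35)] / (2·3500) = (−6200 + 10470.000)/7000 ≈ 0.610.

δ ≈ 0.610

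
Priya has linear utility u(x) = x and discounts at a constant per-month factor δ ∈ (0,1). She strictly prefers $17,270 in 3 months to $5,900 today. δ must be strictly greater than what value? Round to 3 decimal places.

δ > 0.699

Under u(x) = x this choice says 5900 < δ^3·17270.
So δ^3 > 5900/17270 = 0.34163; taking the cube root of both positive sides preserves the inequality.
δ > (5900/17270)^(1/3) ≈ 0.699.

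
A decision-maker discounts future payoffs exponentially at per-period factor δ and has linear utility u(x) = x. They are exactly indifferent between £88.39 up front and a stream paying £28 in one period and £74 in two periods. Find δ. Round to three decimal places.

δ ≈ 0.920

Present value of the stream is 28·δ + 74·δ². Indifference gives 28δ + 74δ² = 88.39.
That is, 74δ² + 28δ − 88.39 = 0, a quadratic in δ.
The positive root is δ = [−28 + √(28² + 4·74·88.39)] / (2·74) = (−28 + 164.157)/148 ≈ 0.920.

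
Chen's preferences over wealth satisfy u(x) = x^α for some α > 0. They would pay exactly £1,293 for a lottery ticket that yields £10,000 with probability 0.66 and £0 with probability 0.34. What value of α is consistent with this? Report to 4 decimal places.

The lottery's expected utility is 0.66·u(10000) + 0.34·u(0) = 0.66·10000^α (since u(0) = 0 for α > 0).
Setting u(1293) equal to that: 1293^α = 0.66·10000^α ⇒ (1293/10000)^α = 0.66.
Taking logs: α·ln(1293/10000) = ln(0.66), so α = -0.4155154 / -2.0456200 ≈ 0.2031.

α ≈ 0.2031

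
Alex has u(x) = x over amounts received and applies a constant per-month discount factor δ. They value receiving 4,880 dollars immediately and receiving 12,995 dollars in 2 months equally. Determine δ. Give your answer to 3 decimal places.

Indifference means u(4880) = δ^2 · u(12995), so δ^2 = u(4880)/u(12995).
With u(x) = x: δ^2 = 4880/12995 = 0.37553.
Hence δ = (0.37553)^(1/2) = 0.61280.

δ ≈ 0.613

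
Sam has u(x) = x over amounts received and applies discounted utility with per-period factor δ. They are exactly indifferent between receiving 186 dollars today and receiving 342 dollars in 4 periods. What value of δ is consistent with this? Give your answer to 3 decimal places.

Equating discounted utilities: u(186) = δ^4·u(342) ⇒ δ^4 = u(186)/u(342).
With u(x) = x: δ^4 = 186/342 = 0.54386.
Taking the 4th root: δ = 0.54386^(1/4) ≈ 0.859.

δ ≈ 0.859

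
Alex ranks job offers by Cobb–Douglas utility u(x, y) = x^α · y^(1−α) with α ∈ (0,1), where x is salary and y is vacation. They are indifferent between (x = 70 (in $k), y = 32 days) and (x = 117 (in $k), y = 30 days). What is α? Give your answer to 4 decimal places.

The Cobb–Douglas utilities coincide, so 70^α·32^(1−α) = 117^α·30^(1−α).
(70/117)^α = (30/32)^(1−α); take logs: α·ln(70/117) = (1−α)·ln(30/32), i.e. α·-0.5136787 = (1−α)·-0.0645385.
So α/(1−α) = (-0.0645385)/(-0.5136787) = 0.1256398, and α = 0.1256398/1.1256398 ≈ 0.1116.

α ≈ 0.1116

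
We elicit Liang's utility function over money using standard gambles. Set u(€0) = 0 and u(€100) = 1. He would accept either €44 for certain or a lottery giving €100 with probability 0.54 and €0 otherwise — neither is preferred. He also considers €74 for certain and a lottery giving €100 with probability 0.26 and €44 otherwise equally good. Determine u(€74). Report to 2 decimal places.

First, u(€44) = 0.54·u(€100) + 0.46·u(€0) = 0.54.
Chaining: u(€74) = 0.26·1.00 + 0.74·0.54 = 0.6596.

0.66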